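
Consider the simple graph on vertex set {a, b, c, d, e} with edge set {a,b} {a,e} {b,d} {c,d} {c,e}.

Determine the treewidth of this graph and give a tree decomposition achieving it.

Treewidth 2.
Bags: B1 = {a, b, e}  B2 = {b, c, e}  B3 = {b, c, d}
Tree: B1–B2, B2–B3

Each bag holds 3 vertices, so the decomposition has width 2, which upper-bounds the treewidth. The edges b–a–e–c–d–b form a cycle, so G is not a tree and its treewidth is at least 2. Combining the bounds, tw(G) = 2.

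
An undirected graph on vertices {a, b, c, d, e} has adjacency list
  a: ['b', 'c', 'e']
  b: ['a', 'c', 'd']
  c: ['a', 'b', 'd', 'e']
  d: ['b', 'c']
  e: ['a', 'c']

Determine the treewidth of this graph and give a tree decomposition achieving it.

The largest bag has 3 vertices, giving width 2; this decomposition certifies tw(G) ≤ 2. On the other hand G contains the 3-clique {b, c, d}. A clique must lie in a single bag of any decomposition, so no decomposition can have width below 2. Therefore the treewidth is 2.

Treewidth 2.
One optimal decomposition is:
Bags: B1 = {b, c, d}  B2 = {a, b, c}  B3 = {a, c, e}
Tree: B1–B2, B2–B3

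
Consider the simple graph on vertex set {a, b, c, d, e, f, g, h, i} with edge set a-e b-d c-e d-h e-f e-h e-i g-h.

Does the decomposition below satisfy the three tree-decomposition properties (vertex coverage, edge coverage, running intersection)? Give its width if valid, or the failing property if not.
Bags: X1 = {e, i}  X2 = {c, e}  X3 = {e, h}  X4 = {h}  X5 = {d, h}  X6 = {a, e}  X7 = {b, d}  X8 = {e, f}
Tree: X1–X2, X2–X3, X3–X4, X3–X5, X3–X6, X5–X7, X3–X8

No — vertex g appears in no bag.

A tree decomposition must satisfy three properties: every vertex lies in some bag; for every edge, both endpoints lie together in some bag; and for every vertex, the bags containing it form a connected subtree. Here vertex g appears in no bag, so the decomposition is invalid.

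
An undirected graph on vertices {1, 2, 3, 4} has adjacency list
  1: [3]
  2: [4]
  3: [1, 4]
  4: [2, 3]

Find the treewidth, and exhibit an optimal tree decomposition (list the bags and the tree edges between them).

The largest bag has 2 vertices, giving width 1; this decomposition certifies tw(G) ≤ 1. Any graph with an edge has treewidth ≥ 1, and G has the edge 4–3. Therefore the treewidth is 1.

Treewidth 1.
One such decomposition:
Bags: B1 = {3, 4}  B2 = {1, 3}  B3 = {2, 4}
Tree: B1–B2, B1–B3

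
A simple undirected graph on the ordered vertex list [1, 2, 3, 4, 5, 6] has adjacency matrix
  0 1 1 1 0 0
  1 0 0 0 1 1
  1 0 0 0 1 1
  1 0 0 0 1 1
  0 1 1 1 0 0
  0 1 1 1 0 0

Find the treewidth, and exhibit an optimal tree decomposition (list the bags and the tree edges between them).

Each bag holds 4 vertices, so the decomposition has width 3, which upper-bounds the treewidth. For the lower bound: the 4 vertex sets {1,2}, {4,5}, {3}, {6} are disjoint, each induces a connected subgraph, and every pair is joined by at least one edge of G. Contracting each set to a single vertex therefore yields K_{4} as a minor, and since treewidth is minor-monotone, tw(G) ≥ tw(K_{4}) = 3. Combining the bounds, tw(G) = 3.

Treewidth 3.
Bags: B1 = {1, 2, 3, 4}  B2 = {2, 3, 4, 5}  B3 = {2, 3, 4, 6}
Tree: B1–B2, B2–B3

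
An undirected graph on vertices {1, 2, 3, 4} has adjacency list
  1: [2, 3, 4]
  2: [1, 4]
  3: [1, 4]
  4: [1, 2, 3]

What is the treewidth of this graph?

2

A width-2 tree decomposition is:
Bags: B1 = {1, 2, 4}  B2 = {1, 3, 4}
Tree: B1–B2
Every bag has size at most 3, so the width is 3 − 1 = 2 and tw(G) ≤ 2. On the other hand G contains the 3-clique {1, 2, 4}. A clique must lie in a single bag of any decomposition, so no decomposition can have width below 2. Hence tw(G) = 2 exactly.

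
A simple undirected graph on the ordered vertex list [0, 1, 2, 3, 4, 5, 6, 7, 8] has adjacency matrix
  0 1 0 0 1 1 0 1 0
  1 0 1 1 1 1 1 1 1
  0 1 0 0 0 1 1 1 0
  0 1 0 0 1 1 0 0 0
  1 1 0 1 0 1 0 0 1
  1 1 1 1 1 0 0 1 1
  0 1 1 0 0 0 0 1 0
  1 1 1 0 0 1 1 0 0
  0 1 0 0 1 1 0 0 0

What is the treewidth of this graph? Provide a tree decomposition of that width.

Treewidth 3.
Bags: B1 = {1, 3, 4, 5}  B2 = {1, 4, 5, 8}  B3 = {0, 1, 4, 5}  B4 = {0, 1, 5, 7}  B5 = {1, 2, 5, 7}  B6 = {1, 2, 6, 7}
Tree: B1–B2, B2–B3, B3–B4, B4–B5, B5–B6

The largest bag has 4 vertices, giving width 3; this decomposition certifies tw(G) ≤ 3. For the lower bound, the 4 vertices {1, 2, 5, 7} are pairwise adjacent, and any tree decomposition puts a clique entirely inside one bag — forcing width ≥ 3. Combining the bounds, tw(G) = 3.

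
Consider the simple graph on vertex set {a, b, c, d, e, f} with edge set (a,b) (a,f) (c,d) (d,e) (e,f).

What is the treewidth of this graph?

A width-1 tree decomposition is:
Bags: B1 = {c, d}  B2 = {d, e}  B3 = {e, f}  B4 = {a, f}  B5 = {a, b}
Tree: B1–B2, B2–B3, B3–B4, B4–B5
Each bag holds 2 vertices, so the decomposition has width 1, which upper-bounds the treewidth. G has an edge, so its treewidth is at least 1. The upper and lower bounds meet at 1, so that is the treewidth.

1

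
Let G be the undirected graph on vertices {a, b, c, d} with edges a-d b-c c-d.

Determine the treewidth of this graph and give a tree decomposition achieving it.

Treewidth 1.
One optimal decomposition is:
Bags: B1 = {a, d}  B2 = {c, d}  B3 = {b, c}
Tree: B1–B2, B2–B3

Every bag has size at most 2, so the width is 2 − 1 = 1 and tw(G) ≤ 1. Any graph with an edge has treewidth ≥ 1, and G has the edge a–d. Therefore the treewidth is 1.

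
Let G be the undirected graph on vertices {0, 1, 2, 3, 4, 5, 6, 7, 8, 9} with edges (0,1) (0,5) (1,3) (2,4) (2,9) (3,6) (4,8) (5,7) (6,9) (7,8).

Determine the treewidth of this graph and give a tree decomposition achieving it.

Treewidth 2.
One optimal decomposition is:
Bags: B1 = {0, 1, 3}  B2 = {0, 3, 6}  B3 = {0, 6, 9}  B4 = {0, 2, 9}  B5 = {0, 2, 4}  B6 = {0, 4, 8}  B7 = {0, 7, 8}  B8 = {0, 5, 7}
Tree: B1–B2, B2–B3, B3–B4, B4–B5, B5–B6, B6–B7, B7–B8

The largest bag has 3 vertices, giving width 2; this decomposition certifies tw(G) ≤ 2. For the lower bound, G contains the cycle 0–1–3–6–9–2–4–8–7–5–0, so G is not a forest; only forests have treewidth ≤ 1, hence tw(G) ≥ 2. Combining the bounds, tw(G) = 2.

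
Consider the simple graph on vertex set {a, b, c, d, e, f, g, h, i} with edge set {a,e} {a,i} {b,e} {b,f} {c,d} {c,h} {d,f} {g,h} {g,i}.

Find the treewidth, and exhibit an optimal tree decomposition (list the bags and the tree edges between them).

Every bag has size at most 3, so the width is 3 − 1 = 2 and tw(G) ≤ 2. For the lower bound, G contains the cycle a–i–g–h–c–d–f–b–e–a, so G is not a forest; only forests have treewidth ≤ 1, hence tw(G) ≥ 2. Hence tw(G) = 2 exactly.

Treewidth 2.
One such decomposition:
Bags: B1 = {a, g, i}  B2 = {a, g, h}  B3 = {a, c, h}  B4 = {a, c, d}  B5 = {a, d, f}  B6 = {a, b, f}  B7 = {a, b, e}
Tree: B1–B2, B2–B3, B3–B4, B4–B5, B5–B6, B6–B7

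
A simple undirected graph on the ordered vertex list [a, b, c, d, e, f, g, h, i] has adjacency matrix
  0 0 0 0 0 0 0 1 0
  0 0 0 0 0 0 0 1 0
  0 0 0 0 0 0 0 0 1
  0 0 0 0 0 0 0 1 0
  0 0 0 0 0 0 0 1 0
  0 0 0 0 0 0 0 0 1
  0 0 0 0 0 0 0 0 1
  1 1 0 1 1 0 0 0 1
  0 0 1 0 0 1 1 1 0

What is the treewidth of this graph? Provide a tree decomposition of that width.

Every bag has size at most 2, so the width is 2 − 1 = 1 and tw(G) ≤ 1. Since G has at least one edge (e.g. e–h), it is not an edgeless graph, so tw(G) ≥ 1. The upper and lower bounds meet at 1, so that is the treewidth.

Treewidth 1.
One such decomposition:
Bags: B1 = {e, h}  B2 = {b, h}  B3 = {h, i}  B4 = {c, i}  B5 = {g, i}  B6 = {a, h}  B7 = {d, h}  B8 = {f, i}
Tree: B1–B2, B2–B3, B3–B4, B3–B5, B2–B6, B2–B7, B4–B8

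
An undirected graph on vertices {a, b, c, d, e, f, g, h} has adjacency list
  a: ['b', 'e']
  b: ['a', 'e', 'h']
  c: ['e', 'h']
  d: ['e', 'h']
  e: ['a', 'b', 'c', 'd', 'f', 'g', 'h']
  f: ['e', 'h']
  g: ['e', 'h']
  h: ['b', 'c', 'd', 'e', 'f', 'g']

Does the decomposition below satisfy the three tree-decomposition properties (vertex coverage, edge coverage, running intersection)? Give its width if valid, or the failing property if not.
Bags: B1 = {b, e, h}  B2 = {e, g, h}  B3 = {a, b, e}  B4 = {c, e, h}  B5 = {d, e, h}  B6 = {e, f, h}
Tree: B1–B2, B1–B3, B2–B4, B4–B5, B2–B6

Checking the three conditions: (i) the bags cover all of {a, b, c, d, e, f, g, h}; (ii) for each edge, some bag contains both endpoints; (iii) the bags containing any fixed vertex form a subtree. All hold, so the decomposition is valid with width 3 − 1 = 2.

Yes; width 2.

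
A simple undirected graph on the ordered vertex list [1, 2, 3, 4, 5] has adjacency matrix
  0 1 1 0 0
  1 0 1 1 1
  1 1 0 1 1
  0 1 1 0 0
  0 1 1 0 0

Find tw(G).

A width-2 tree decomposition is:
Bags: B1 = {2, 3, 4}  B2 = {2, 3, 5}  B3 = {1, 2, 3}
Tree: B1–B2, B2–B3
Every bag has size at most 3, so the width is 3 − 1 = 2 and tw(G) ≤ 2. For the lower bound, the 3 vertices {1, 2, 3} are pairwise adjacent, and any tree decomposition puts a clique entirely inside one bag — forcing width ≥ 2. Combining the bounds, tw(G) = 2.

2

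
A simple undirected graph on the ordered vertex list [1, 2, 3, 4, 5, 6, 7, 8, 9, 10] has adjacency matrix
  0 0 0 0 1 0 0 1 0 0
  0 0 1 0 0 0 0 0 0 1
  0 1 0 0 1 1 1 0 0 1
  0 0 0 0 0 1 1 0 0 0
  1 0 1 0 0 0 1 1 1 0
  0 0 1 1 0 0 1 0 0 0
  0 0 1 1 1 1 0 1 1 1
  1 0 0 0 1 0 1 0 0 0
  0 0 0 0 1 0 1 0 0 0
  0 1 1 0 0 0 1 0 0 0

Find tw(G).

A width-2 tree decomposition is:
Bags: B1 = {4, 6, 7}  B2 = {3, 6, 7}  B3 = {3, 5, 7}  B4 = {5, 7, 8}  B5 = {3, 7, 10}  B6 = {1, 5, 8}  B7 = {5, 7, 9}  B8 = {2, 3, 10}
Tree: B1–B2, B2–B3, B3–B4, B2–B5, B4–B6, B4–B7, B5–B8
Each bag holds 3 vertices, so the decomposition has width 2, which upper-bounds the treewidth. On the other hand G contains the 3-clique {1, 5, 8}. A clique must lie in a single bag of any decomposition, so no decomposition can have width below 2. Hence tw(G) = 2 exactly.

2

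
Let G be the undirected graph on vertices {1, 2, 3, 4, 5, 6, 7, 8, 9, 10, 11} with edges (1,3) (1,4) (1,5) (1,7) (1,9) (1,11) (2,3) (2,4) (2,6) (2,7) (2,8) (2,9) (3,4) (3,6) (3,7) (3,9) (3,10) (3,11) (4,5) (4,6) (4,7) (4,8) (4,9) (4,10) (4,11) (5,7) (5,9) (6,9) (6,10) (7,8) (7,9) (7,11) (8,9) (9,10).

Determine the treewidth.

A width-4 tree decomposition is:
Bags: B1 = {2, 4, 7, 8, 9}  B2 = {2, 3, 4, 7, 9}  B3 = {2, 3, 4, 6, 9}  B4 = {3, 4, 6, 9, 10}  B5 = {1, 3, 4, 7, 9}  B6 = {1, 4, 5, 7, 9}  B7 = {1, 3, 4, 7, 11}
Tree: B1–B2, B2–B3, B3–B4, B2–B5, B5–B6, B5–B7
The largest bag has 5 vertices, giving width 4; this decomposition certifies tw(G) ≤ 4. Conversely, {2, 4, 7, 8, 9} is a clique of size 5, and the vertices of any clique must share a bag in every tree decomposition; so some bag has ≥ 5 vertices and tw(G) ≥ 4. Combining the bounds, tw(G) = 4.

4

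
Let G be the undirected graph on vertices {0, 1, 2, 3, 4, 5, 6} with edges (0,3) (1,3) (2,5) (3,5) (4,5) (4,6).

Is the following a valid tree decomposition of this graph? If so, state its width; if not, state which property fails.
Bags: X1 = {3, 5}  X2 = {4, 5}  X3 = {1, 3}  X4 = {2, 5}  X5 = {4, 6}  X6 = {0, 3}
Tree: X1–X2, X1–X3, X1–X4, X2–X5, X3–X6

Vertex coverage: the bags together contain {0, 1, 2, 3, 4, 5, 6}, the full vertex set. Edge coverage: each edge of G has both endpoints in at least one bag. Running intersection: for every vertex, the bags containing it form a connected subtree. All three properties hold, so this is a valid tree decomposition of width max|bag| − 1 = 1, and hence tw(G) ≤ 1.

Yes; width 1.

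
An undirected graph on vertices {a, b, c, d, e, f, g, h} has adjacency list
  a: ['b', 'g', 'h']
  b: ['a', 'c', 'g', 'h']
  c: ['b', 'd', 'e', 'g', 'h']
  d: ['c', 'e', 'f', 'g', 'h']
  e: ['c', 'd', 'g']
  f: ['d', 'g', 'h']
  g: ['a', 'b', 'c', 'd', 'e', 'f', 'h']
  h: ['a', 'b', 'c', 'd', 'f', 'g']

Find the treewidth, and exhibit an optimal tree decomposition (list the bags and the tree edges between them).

The largest bag has 4 vertices, giving width 3; this decomposition certifies tw(G) ≤ 3. For the lower bound, the 4 vertices {c, d, e, g} are pairwise adjacent, and any tree decomposition puts a clique entirely inside one bag — forcing width ≥ 3. Combining the bounds, tw(G) = 3.

Treewidth 3.
One such decomposition:
Bags: B1 = {c, d, g, h}  B2 = {b, c, g, h}  B3 = {a, b, g, h}  B4 = {c, d, e, g}  B5 = {d, f, g, h}
Tree: B1–B2, B2–B3, B1–B4, B1–B5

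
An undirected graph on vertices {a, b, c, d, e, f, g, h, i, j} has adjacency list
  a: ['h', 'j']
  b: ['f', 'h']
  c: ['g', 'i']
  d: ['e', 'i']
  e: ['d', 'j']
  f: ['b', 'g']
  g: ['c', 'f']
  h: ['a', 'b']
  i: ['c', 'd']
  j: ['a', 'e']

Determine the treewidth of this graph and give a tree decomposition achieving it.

Treewidth 2.
One optimal decomposition is:
Bags: B1 = {a, e, j}  B2 = {a, d, e}  B3 = {a, d, i}  B4 = {a, c, i}  B5 = {a, c, g}  B6 = {a, f, g}  B7 = {a, b, f}  B8 = {a, b, h}
Tree: B1–B2, B2–B3, B3–B4, B4–B5, B5–B6, B6–B7, B7–B8

The largest bag has 3 vertices, giving width 2; this decomposition certifies tw(G) ≤ 2. The edges a–j–e–d–i–c–g–f–b–h–a form a cycle, so G is not a tree and its treewidth is at least 2. The upper and lower bounds meet at 2, so that is the treewidth.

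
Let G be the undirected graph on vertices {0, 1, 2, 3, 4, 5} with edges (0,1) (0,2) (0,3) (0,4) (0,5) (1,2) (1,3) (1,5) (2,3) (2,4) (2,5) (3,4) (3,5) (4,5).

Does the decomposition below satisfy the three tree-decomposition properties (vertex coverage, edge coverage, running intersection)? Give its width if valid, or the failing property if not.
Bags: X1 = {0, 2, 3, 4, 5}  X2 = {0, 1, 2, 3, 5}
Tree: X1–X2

Vertex coverage: the bags together contain {0, 1, 2, 3, 4, 5}, the full vertex set. Edge coverage: each edge of G has both endpoints in at least one bag. Running intersection: for every vertex, the bags containing it form a connected subtree. All three properties hold, so this is a valid tree decomposition of width max|bag| − 1 = 4, and hence tw(G) ≤ 4.

Yes; width 4.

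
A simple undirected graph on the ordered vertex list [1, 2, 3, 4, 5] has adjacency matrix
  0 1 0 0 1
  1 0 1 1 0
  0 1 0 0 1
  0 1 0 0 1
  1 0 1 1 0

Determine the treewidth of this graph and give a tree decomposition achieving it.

Treewidth 2.
One such decomposition:
Bags: B1 = {1, 2, 5}  B2 = {2, 3, 5}  B3 = {2, 4, 5}
Tree: B1–B2, B2–B3

The largest bag has 3 vertices, giving width 2; this decomposition certifies tw(G) ≤ 2. The edges 1–2–3–5–1 form a cycle, so G is not a tree and its treewidth is at least 2. Therefore the treewidth is 2.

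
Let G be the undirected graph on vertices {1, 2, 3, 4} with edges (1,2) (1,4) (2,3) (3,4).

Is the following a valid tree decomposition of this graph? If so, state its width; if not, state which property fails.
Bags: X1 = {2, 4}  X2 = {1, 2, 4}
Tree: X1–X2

No — vertex 3 appears in no bag.

A tree decomposition must satisfy three properties: every vertex lies in some bag; for every edge, both endpoints lie together in some bag; and for every vertex, the bags containing it form a connected subtree. Here vertex 3 appears in no bag, so the decomposition is invalid.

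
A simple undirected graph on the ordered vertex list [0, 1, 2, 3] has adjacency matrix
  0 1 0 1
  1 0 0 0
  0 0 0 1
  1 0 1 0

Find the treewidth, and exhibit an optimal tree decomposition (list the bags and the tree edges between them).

Each bag holds 2 vertices, so the decomposition has width 1, which upper-bounds the treewidth. Any graph with an edge has treewidth ≥ 1, and G has the edge 0–3. Combining the bounds, tw(G) = 1.

Treewidth 1.
Bags: B1 = {0, 3}  B2 = {0, 1}  B3 = {2, 3}
Tree: B1–B2, B1–B3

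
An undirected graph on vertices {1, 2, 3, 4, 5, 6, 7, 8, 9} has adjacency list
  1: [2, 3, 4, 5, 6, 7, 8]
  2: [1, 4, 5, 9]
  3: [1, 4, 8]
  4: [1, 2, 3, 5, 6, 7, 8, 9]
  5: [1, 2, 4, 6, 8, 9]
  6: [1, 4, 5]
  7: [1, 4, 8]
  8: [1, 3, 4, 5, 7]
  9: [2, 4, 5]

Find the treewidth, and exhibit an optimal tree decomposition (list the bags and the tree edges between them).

Treewidth 3.
Bags: B1 = {1, 2, 4, 5}  B2 = {2, 4, 5, 9}  B3 = {1, 4, 5, 8}  B4 = {1, 4, 7, 8}  B5 = {1, 3, 4, 8}  B6 = {1, 4, 5, 6}
Tree: B1–B2, B1–B3, B3–B4, B3–B5, B3–B6

The largest bag has 4 vertices, giving width 3; this decomposition certifies tw(G) ≤ 3. For the lower bound, the 4 vertices {1, 3, 4, 8} are pairwise adjacent, and any tree decomposition puts a clique entirely inside one bag — forcing width ≥ 3. Combining the bounds, tw(G) = 3.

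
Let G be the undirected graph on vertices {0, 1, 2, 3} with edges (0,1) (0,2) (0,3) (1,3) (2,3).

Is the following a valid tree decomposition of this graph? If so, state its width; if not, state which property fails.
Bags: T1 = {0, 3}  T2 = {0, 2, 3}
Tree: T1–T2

No — vertex 1 appears in no bag.

A tree decomposition must satisfy three properties: every vertex lies in some bag; for every edge, both endpoints lie together in some bag; and for every vertex, the bags containing it form a connected subtree. Here vertex 1 appears in no bag, so the decomposition is invalid.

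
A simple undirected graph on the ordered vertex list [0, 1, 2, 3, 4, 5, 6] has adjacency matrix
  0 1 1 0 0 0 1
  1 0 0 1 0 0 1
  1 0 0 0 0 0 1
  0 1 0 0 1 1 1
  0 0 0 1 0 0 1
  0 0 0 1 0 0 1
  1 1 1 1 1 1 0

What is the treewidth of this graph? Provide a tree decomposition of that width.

Treewidth 2.
One such decomposition:
Bags: B1 = {1, 3, 6}  B2 = {3, 4, 6}  B3 = {0, 1, 6}  B4 = {3, 5, 6}  B5 = {0, 2, 6}
Tree: B1–B2, B1–B3, B1–B4, B3–B5

The largest bag has 3 vertices, giving width 2; this decomposition certifies tw(G) ≤ 2. For the lower bound, the 3 vertices {0, 1, 6} are pairwise adjacent, and any tree decomposition puts a clique entirely inside one bag — forcing width ≥ 2. Therefore the treewidth is 2.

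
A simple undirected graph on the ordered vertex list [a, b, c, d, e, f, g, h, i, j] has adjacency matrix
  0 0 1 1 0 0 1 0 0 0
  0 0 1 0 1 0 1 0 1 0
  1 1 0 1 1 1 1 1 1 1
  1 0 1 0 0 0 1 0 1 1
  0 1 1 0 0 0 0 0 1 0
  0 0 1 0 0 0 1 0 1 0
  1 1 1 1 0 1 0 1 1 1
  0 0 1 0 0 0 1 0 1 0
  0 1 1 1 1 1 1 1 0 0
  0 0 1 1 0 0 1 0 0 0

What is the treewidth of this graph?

A width-3 tree decomposition is:
Bags: B1 = {c, d, g, j}  B2 = {c, d, g, i}  B3 = {b, c, g, i}  B4 = {c, f, g, i}  B5 = {b, c, e, i}  B6 = {c, g, h, i}  B7 = {a, c, d, g}
Tree: B1–B2, B2–B3, B2–B4, B3–B5, B2–B6, B1–B7
Each bag holds 4 vertices, so the decomposition has width 3, which upper-bounds the treewidth. For the lower bound, the 4 vertices {c, d, g, j} are pairwise adjacent, and any tree decomposition puts a clique entirely inside one bag — forcing width ≥ 3. Combining the bounds, tw(G) = 3.

3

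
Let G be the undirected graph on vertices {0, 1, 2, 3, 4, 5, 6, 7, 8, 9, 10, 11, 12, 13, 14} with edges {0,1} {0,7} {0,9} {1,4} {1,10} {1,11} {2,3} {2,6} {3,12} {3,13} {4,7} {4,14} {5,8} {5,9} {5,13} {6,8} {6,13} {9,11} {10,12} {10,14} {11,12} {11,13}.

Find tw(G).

A width-3 tree decomposition is:
Bags: B1 = {0, 4, 7, 14}  B2 = {0, 1, 4, 14}  B3 = {0, 1, 10, 14}  B4 = {0, 1, 9, 10}  B5 = {1, 9, 10, 11}  B6 = {9, 10, 11, 12}  B7 = {5, 9, 11, 12}  B8 = {5, 11, 12, 13}  B9 = {3, 5, 12, 13}  B10 = {3, 5, 8, 13}  B11 = {3, 6, 8, 13}  B12 = {2, 3, 6, 8}
Tree: B1–B2, B2–B3, B3–B4, B4–B5, B5–B6, B6–B7, B7–B8, B8–B9, B9–B10, B10–B11, B11–B12
Each bag holds 4 vertices, so the decomposition has width 3, which upper-bounds the treewidth. For the lower bound: the 4 vertex sets {4,7,14}, {0}, {1}, {9,10,11,12} are disjoint, each induces a connected subgraph, and every pair is joined by at least one edge of G. Contracting each set to a single vertex therefore yields K_{4} as a minor, and since treewidth is minor-monotone, tw(G) ≥ tw(K_{4}) = 3. Combining the bounds, tw(G) = 3.

3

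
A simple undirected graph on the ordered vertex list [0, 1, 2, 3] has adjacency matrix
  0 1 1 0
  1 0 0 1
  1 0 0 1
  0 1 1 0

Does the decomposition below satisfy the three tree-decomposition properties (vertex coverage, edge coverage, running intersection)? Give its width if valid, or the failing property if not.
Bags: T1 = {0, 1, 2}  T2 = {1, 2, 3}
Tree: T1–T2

Yes; width 2.

Vertex coverage: the bags together contain {0, 1, 2, 3}, the full vertex set. Edge coverage: each edge of G has both endpoints in at least one bag. Running intersection: for every vertex, the bags containing it form a connected subtree. All three properties hold, so this is a valid tree decomposition of width max|bag| − 1 = 2, and hence tw(G) ≤ 2.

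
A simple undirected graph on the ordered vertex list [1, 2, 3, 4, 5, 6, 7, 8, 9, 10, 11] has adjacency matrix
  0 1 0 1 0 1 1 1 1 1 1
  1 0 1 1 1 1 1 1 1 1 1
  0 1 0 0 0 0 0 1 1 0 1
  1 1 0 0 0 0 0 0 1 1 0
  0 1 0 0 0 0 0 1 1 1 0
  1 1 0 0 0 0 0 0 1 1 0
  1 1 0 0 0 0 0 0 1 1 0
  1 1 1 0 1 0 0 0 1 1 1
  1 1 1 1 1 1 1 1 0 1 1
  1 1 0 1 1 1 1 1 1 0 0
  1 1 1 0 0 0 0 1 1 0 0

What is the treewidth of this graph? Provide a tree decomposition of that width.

Each bag holds 5 vertices, so the decomposition has width 4, which upper-bounds the treewidth. On the other hand G contains the 5-clique {1, 2, 8, 9, 10}. A clique must lie in a single bag of any decomposition, so no decomposition can have width below 4. Hence tw(G) = 4 exactly.

Treewidth 4.
Bags: B1 = {1, 2, 8, 9, 10}  B2 = {1, 2, 4, 9, 10}  B3 = {1, 2, 8, 9, 11}  B4 = {1, 2, 7, 9, 10}  B5 = {2, 3, 8, 9, 11}  B6 = {1, 2, 6, 9, 10}  B7 = {2, 5, 8, 9, 10}
Tree: B1–B2, B1–B3, B2–B4, B3–B5, B2–B6, B1–B7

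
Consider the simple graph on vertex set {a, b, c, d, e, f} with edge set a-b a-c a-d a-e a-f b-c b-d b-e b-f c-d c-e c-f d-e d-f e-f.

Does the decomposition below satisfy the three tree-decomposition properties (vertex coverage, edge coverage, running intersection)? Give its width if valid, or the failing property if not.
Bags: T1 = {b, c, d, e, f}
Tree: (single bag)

A tree decomposition must satisfy three properties: every vertex lies in some bag; for every edge, both endpoints lie together in some bag; and for every vertex, the bags containing it form a connected subtree. Here vertex a appears in no bag, so the decomposition is invalid.

No — vertex a appears in no bag.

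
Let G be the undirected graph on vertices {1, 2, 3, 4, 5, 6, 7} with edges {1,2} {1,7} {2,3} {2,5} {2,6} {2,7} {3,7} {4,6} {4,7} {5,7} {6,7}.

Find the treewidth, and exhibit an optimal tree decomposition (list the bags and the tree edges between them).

Each bag holds 3 vertices, so the decomposition has width 2, which upper-bounds the treewidth. Conversely, {1, 2, 7} is a clique of size 3, and the vertices of any clique must share a bag in every tree decomposition; so some bag has ≥ 3 vertices and tw(G) ≥ 2. Therefore the treewidth is 2.

Treewidth 2.
Bags: B1 = {4, 6, 7}  B2 = {2, 6, 7}  B3 = {1, 2, 7}  B4 = {2, 5, 7}  B5 = {2, 3, 7}
Tree: B1–B2, B2–B3, B2–B4, B2–B5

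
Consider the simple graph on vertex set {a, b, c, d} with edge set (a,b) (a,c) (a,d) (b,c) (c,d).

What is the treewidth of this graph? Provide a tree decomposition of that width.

Treewidth 2.
Bags: B1 = {a, c, d}  B2 = {a, b, c}
Tree: B1–B2

Every bag has size at most 3, so the width is 3 − 1 = 2 and tw(G) ≤ 2. For the lower bound, the 3 vertices {a, c, d} are pairwise adjacent, and any tree decomposition puts a clique entirely inside one bag — forcing width ≥ 2. Combining the bounds, tw(G) = 2.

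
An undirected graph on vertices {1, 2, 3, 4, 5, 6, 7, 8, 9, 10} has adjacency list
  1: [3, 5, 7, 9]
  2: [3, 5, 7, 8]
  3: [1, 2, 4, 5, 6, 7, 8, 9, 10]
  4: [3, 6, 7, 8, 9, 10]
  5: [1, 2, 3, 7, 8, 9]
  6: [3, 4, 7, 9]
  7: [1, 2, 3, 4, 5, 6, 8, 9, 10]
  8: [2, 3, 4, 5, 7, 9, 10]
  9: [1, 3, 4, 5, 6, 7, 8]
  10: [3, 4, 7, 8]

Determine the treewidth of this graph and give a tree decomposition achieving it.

Treewidth 4.
One such decomposition:
Bags: B1 = {2, 3, 5, 7, 8}  B2 = {3, 5, 7, 8, 9}  B3 = {3, 4, 7, 8, 9}  B4 = {3, 4, 7, 8, 10}  B5 = {3, 4, 6, 7, 9}  B6 = {1, 3, 5, 7, 9}
Tree: B1–B2, B2–B3, B3–B4, B3–B5, B2–B6

Every bag has size at most 5, so the width is 5 − 1 = 4 and tw(G) ≤ 4. On the other hand G contains the 5-clique {2, 3, 5, 7, 8}. A clique must lie in a single bag of any decomposition, so no decomposition can have width below 4. Hence tw(G) = 4 exactly.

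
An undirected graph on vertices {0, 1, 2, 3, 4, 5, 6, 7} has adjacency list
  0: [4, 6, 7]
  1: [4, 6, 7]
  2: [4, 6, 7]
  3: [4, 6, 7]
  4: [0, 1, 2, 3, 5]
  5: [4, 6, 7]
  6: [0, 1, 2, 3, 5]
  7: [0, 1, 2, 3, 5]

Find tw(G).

A width-3 tree decomposition is:
Bags: B1 = {4, 5, 6, 7}  B2 = {0, 4, 6, 7}  B3 = {2, 4, 6, 7}  B4 = {3, 4, 6, 7}  B5 = {1, 4, 6, 7}
Tree: B1–B2, B2–B3, B3–B4, B4–B5
Every bag has size at most 4, so the width is 4 − 1 = 3 and tw(G) ≤ 3. For the lower bound: the 4 vertex sets {4,5}, {0,6}, {7}, {2} are disjoint, each induces a connected subgraph, and every pair is joined by at least one edge of G. Contracting each set to a single vertex therefore yields K_{4} as a minor, and since treewidth is minor-monotone, tw(G) ≥ tw(K_{4}) = 3. Therefore the treewidth is 3.

3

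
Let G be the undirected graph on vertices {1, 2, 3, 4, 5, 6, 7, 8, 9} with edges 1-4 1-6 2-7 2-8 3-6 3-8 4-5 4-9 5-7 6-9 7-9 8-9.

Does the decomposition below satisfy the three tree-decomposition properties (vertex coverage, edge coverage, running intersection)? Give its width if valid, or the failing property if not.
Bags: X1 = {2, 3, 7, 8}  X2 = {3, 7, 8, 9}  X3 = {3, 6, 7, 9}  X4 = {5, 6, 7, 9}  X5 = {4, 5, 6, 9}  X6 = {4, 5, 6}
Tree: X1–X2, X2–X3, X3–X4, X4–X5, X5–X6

No — vertex 1 appears in no bag.

A tree decomposition must satisfy three properties: every vertex lies in some bag; for every edge, both endpoints lie together in some bag; and for every vertex, the bags containing it form a connected subtree. Here vertex 1 appears in no bag, so the decomposition is invalid.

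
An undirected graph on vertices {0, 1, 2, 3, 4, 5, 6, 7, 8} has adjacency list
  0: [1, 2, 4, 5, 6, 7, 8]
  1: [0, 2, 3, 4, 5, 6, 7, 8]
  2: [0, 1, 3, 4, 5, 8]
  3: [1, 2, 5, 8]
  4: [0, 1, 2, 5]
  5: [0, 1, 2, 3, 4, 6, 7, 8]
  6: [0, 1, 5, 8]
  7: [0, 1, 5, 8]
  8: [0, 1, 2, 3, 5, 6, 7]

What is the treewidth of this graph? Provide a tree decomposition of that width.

Treewidth 4.
One optimal decomposition is:
Bags: B1 = {0, 1, 2, 4, 5}  B2 = {0, 1, 2, 5, 8}  B3 = {1, 2, 3, 5, 8}  B4 = {0, 1, 5, 7, 8}  B5 = {0, 1, 5, 6, 8}
Tree: B1–B2, B2–B3, B2–B4, B2–B5

Every bag has size at most 5, so the width is 5 − 1 = 4 and tw(G) ≤ 4. Conversely, {0, 1, 2, 5, 8} is a clique of size 5, and the vertices of any clique must share a bag in every tree decomposition; so some bag has ≥ 5 vertices and tw(G) ≥ 4. Combining the bounds, tw(G) = 4.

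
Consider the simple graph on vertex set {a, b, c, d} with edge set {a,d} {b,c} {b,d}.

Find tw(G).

1

A width-1 tree decomposition is:
Bags: B1 = {b, c}  B2 = {b, d}  B3 = {a, d}
Tree: B1–B2, B2–B3
The largest bag has 2 vertices, giving width 1; this decomposition certifies tw(G) ≤ 1. Since G has at least one edge (e.g. c–b), it is not an edgeless graph, so tw(G) ≥ 1. The upper and lower bounds meet at 1, so that is the treewidth.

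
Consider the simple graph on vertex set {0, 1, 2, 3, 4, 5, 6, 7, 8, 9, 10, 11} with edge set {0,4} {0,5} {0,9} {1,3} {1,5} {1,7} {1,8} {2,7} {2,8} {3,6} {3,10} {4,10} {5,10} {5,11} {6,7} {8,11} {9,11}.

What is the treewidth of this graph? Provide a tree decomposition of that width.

Each bag holds 4 vertices, so the decomposition has width 3, which upper-bounds the treewidth. For the lower bound: the 4 vertex sets {2,6,7}, {3}, {1}, {5,8,10,11} are disjoint, each induces a connected subgraph, and every pair is joined by at least one edge of G. Contracting each set to a single vertex therefore yields K_{4} as a minor, and since treewidth is minor-monotone, tw(G) ≥ tw(K_{4}) = 3. Hence tw(G) = 3 exactly.

Treewidth 3.
One optimal decomposition is:
Bags: B1 = {2, 3, 6, 7}  B2 = {1, 2, 3, 7}  B3 = {1, 2, 3, 8}  B4 = {1, 3, 8, 10}  B5 = {1, 5, 8, 10}  B6 = {5, 8, 10, 11}  B7 = {4, 5, 10, 11}  B8 = {0, 4, 5, 11}  B9 = {0, 4, 9, 11}
Tree: B1–B2, B2–B3, B3–B4, B4–B5, B5–B6, B6–B7, B7–B8, B8–B9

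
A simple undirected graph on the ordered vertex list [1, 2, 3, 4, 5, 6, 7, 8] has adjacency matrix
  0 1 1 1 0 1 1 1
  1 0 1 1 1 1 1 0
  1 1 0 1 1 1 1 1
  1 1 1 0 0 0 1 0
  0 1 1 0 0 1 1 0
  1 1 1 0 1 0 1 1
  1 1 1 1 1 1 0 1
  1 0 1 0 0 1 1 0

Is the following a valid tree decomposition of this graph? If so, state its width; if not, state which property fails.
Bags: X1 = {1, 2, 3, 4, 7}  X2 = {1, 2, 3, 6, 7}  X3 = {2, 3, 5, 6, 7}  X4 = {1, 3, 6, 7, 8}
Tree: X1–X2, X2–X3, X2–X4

Yes; width 4.

Every vertex of G appears in some bag (union = {1, 2, 3, 4, 5, 6, 7, 8}); every edge is covered by a bag; and for each vertex v the set of bags containing v is connected in the bag tree. The decomposition is therefore valid. The largest bag has 5 vertices, so the width is 4.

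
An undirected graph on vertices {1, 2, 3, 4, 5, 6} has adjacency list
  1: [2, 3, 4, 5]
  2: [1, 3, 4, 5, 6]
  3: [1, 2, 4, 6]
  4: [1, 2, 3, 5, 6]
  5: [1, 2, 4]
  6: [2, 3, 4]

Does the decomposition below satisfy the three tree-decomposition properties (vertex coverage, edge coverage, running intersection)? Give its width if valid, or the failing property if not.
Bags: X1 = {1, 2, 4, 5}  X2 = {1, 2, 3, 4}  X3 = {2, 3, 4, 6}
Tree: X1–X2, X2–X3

Checking the three conditions: (i) the bags cover all of {1, 2, 3, 4, 5, 6}; (ii) for each edge, some bag contains both endpoints; (iii) the bags containing any fixed vertex form a subtree. All hold, so the decomposition is valid with width 4 − 1 = 3.

Yes; width 3.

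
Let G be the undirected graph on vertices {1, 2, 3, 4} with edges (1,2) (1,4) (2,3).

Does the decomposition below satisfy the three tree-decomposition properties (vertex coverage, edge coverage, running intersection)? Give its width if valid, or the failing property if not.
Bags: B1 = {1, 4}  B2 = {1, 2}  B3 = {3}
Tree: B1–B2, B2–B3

A tree decomposition must satisfy three properties: every vertex lies in some bag; for every edge, both endpoints lie together in some bag; and for every vertex, the bags containing it form a connected subtree. Here edge (2,3) lies in no bag, so the decomposition is invalid.

No — edge (2,3) lies in no bag.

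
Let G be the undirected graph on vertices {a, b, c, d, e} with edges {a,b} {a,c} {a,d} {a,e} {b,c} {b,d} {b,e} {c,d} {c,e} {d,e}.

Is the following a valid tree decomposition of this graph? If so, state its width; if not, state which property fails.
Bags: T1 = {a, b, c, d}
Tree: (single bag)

A tree decomposition must satisfy three properties: every vertex lies in some bag; for every edge, both endpoints lie together in some bag; and for every vertex, the bags containing it form a connected subtree. Here vertex e appears in no bag, so the decomposition is invalid.

No — vertex e appears in no bag.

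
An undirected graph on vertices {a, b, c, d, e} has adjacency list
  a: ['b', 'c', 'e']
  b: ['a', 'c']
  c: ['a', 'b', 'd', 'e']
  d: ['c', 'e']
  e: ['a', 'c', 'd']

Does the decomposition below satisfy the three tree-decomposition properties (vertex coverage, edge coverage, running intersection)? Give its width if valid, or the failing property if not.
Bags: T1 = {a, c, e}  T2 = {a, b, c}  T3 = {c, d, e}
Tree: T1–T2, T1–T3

Yes; width 2.

Vertex coverage: the bags together contain {a, b, c, d, e}, the full vertex set. Edge coverage: each edge of G has both endpoints in at least one bag. Running intersection: for every vertex, the bags containing it form a connected subtree. All three properties hold, so this is a valid tree decomposition of width max|bag| − 1 = 2, and hence tw(G) ≤ 2.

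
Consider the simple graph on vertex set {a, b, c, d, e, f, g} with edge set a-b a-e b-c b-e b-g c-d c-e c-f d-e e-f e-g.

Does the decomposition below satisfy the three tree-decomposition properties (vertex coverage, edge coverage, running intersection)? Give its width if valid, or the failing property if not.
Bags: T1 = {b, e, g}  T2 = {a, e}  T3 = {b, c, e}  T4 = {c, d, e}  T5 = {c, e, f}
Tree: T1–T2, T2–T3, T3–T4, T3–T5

No — edge (b,a) lies in no bag.

A tree decomposition must satisfy three properties: every vertex lies in some bag; for every edge, both endpoints lie together in some bag; and for every vertex, the bags containing it form a connected subtree. Here edge (b,a) lies in no bag, so the decomposition is invalid.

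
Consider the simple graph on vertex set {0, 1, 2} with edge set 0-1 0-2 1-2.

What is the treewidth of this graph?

A width-2 tree decomposition is:
Bags: B1 = {0, 1, 2}
Tree: (single bag)
With just one bag of size 3, the width is 3 − 1 = 2, so tw(G) ≤ 2. For the lower bound, the 3 vertices {0, 1, 2} are pairwise adjacent, and any tree decomposition puts a clique entirely inside one bag — forcing width ≥ 2. Hence tw(G) = 2 exactly.

2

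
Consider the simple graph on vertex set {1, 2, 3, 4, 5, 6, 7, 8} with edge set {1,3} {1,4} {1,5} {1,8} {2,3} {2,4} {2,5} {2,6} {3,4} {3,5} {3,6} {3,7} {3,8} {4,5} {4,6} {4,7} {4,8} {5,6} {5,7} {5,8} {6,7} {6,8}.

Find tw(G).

4

A width-4 tree decomposition is:
Bags: B1 = {2, 3, 4, 5, 6}  B2 = {3, 4, 5, 6, 7}  B3 = {3, 4, 5, 6, 8}  B4 = {1, 3, 4, 5, 8}
Tree: B1–B2, B2–B3, B3–B4
The largest bag has 5 vertices, giving width 4; this decomposition certifies tw(G) ≤ 4. On the other hand G contains the 5-clique {1, 3, 4, 5, 8}. A clique must lie in a single bag of any decomposition, so no decomposition can have width below 4. Therefore the treewidth is 4.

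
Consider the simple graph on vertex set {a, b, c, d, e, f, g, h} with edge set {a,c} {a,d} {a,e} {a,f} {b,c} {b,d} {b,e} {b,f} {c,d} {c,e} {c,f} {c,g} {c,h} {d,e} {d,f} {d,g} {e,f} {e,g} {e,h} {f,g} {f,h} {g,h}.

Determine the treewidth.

4

A width-4 tree decomposition is:
Bags: B1 = {b, c, d, e, f}  B2 = {c, d, e, f, g}  B3 = {a, c, d, e, f}  B4 = {c, e, f, g, h}
Tree: B1–B2, B2–B3, B2–B4
The largest bag has 5 vertices, giving width 4; this decomposition certifies tw(G) ≤ 4. Conversely, {c, d, e, f, g} is a clique of size 5, and the vertices of any clique must share a bag in every tree decomposition; so some bag has ≥ 5 vertices and tw(G) ≥ 4. Combining the bounds, tw(G) = 4.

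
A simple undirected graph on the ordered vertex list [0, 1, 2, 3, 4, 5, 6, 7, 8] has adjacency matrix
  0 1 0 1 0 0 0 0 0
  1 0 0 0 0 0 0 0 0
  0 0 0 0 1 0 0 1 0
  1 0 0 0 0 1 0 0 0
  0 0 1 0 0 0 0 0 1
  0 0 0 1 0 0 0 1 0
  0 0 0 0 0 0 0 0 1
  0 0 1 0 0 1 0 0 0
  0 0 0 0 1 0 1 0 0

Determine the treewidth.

1

A width-1 tree decomposition is:
Bags: B1 = {0, 1}  B2 = {0, 3}  B3 = {3, 5}  B4 = {5, 7}  B5 = {2, 7}  B6 = {2, 4}  B7 = {4, 8}  B8 = {6, 8}
Tree: B1–B2, B2–B3, B3–B4, B4–B5, B5–B6, B6–B7, B7–B8
Every bag has size at most 2, so the width is 2 − 1 = 1 and tw(G) ≤ 1. Since G has at least one edge (e.g. 1–0), it is not an edgeless graph, so tw(G) ≥ 1. Combining the bounds, tw(G) = 1.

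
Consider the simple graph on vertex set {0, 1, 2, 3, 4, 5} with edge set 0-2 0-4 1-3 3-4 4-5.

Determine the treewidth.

A width-1 tree decomposition is:
Bags: B1 = {0, 2}  B2 = {0, 4}  B3 = {3, 4}  B4 = {1, 3}  B5 = {4, 5}
Tree: B1–B2, B2–B3, B3–B4, B3–B5
Each bag holds 2 vertices, so the decomposition has width 1, which upper-bounds the treewidth. Any graph with an edge has treewidth ≥ 1, and G has the edge 2–0. Hence tw(G) = 1 exactly.

1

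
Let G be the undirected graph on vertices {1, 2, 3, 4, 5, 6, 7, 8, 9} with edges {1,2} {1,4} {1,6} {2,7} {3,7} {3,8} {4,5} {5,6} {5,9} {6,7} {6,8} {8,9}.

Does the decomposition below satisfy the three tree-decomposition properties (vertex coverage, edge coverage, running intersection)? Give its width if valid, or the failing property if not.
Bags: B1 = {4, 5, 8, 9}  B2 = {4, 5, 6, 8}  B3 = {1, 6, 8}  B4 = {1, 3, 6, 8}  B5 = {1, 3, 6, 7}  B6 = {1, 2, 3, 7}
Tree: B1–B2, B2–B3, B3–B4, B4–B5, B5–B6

No — edge (4,1) lies in no bag.

A tree decomposition must satisfy three properties: every vertex lies in some bag; for every edge, both endpoints lie together in some bag; and for every vertex, the bags containing it form a connected subtree. Here edge (4,1) lies in no bag, so the decomposition is invalid.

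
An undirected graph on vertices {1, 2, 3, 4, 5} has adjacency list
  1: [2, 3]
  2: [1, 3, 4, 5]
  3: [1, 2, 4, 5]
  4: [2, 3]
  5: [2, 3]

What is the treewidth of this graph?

A width-2 tree decomposition is:
Bags: B1 = {2, 3, 4}  B2 = {1, 2, 3}  B3 = {2, 3, 5}
Tree: B1–B2, B2–B3
The largest bag has 3 vertices, giving width 2; this decomposition certifies tw(G) ≤ 2. On the other hand G contains the 3-clique {1, 2, 3}. A clique must lie in a single bag of any decomposition, so no decomposition can have width below 2. Therefore the treewidth is 2.

2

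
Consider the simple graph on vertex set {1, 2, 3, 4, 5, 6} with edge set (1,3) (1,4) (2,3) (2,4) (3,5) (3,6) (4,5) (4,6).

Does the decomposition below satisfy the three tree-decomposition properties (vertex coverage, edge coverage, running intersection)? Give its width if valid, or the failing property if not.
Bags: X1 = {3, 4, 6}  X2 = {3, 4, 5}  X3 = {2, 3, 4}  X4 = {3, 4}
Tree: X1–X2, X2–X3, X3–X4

No — vertex 1 appears in no bag.

A tree decomposition must satisfy three properties: every vertex lies in some bag; for every edge, both endpoints lie together in some bag; and for every vertex, the bags containing it form a connected subtree. Here vertex 1 appears in no bag, so the decomposition is invalid.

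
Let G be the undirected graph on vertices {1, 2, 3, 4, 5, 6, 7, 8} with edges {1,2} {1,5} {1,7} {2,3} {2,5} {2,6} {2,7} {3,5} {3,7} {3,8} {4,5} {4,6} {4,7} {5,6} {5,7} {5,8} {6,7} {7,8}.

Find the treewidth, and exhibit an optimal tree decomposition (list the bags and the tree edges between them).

The largest bag has 4 vertices, giving width 3; this decomposition certifies tw(G) ≤ 3. On the other hand G contains the 4-clique {3, 5, 7, 8}. A clique must lie in a single bag of any decomposition, so no decomposition can have width below 3. The upper and lower bounds meet at 3, so that is the treewidth.

Treewidth 3.
One optimal decomposition is:
Bags: B1 = {2, 5, 6, 7}  B2 = {1, 2, 5, 7}  B3 = {2, 3, 5, 7}  B4 = {3, 5, 7, 8}  B5 = {4, 5, 6, 7}
Tree: B1–B2, B2–B3, B3–B4, B1–B5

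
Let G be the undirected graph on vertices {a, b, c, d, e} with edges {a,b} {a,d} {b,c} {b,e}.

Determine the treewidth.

A width-1 tree decomposition is:
Bags: B1 = {b, e}  B2 = {a, b}  B3 = {a, d}  B4 = {b, c}
Tree: B1–B2, B2–B3, B2–B4
The largest bag has 2 vertices, giving width 1; this decomposition certifies tw(G) ≤ 1. Any graph with an edge has treewidth ≥ 1, and G has the edge e–b. The upper and lower bounds meet at 1, so that is the treewidth.

1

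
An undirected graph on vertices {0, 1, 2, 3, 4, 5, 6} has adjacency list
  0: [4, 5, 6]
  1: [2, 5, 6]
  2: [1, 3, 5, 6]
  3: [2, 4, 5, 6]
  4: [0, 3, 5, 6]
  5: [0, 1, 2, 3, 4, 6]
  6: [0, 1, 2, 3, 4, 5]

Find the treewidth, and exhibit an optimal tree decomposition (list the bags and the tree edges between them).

Every bag has size at most 4, so the width is 4 − 1 = 3 and tw(G) ≤ 3. For the lower bound, the 4 vertices {0, 4, 5, 6} are pairwise adjacent, and any tree decomposition puts a clique entirely inside one bag — forcing width ≥ 3. Hence tw(G) = 3 exactly.

Treewidth 3.
One optimal decomposition is:
Bags: B1 = {2, 3, 5, 6}  B2 = {3, 4, 5, 6}  B3 = {1, 2, 5, 6}  B4 = {0, 4, 5, 6}
Tree: B1–B2, B1–B3, B2–B4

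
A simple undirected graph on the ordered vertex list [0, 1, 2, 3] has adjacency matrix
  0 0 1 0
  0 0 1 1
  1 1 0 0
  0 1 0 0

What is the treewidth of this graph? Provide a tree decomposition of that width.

Treewidth 1.
One such decomposition:
Bags: B1 = {0, 2}  B2 = {1, 2}  B3 = {1, 3}
Tree: B1–B2, B2–B3

Each bag holds 2 vertices, so the decomposition has width 1, which upper-bounds the treewidth. G has an edge, so its treewidth is at least 1. Therefore the treewidth is 1.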